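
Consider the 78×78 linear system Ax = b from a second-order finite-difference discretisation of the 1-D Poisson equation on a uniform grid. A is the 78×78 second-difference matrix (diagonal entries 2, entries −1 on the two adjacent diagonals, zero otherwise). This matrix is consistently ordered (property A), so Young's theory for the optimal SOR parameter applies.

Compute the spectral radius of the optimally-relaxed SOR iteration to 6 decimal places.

ρ_SOR = 0.923527

[ρ_J] n=78: ρ(B_J) = cos(π/(n+1)) = cos(π/79) = 0.999209.
root = sin(π/79) = 0.0397565  (since 1−cos² = sin²).
ω* = 2/(1 + 0.0397565) = 2/1.0397565 = 1.923527.
and ρ(B_{ω*}) = 1.923527 − 1 = 0.923527.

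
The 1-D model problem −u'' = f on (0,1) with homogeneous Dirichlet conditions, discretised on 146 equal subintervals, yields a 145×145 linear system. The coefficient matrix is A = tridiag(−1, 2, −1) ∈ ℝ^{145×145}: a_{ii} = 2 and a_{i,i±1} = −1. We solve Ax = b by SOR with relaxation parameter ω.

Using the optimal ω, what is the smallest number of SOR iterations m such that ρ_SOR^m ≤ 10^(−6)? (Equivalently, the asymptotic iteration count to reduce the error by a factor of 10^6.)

[ρ_J] n=145: ρ(B_J) = cos(π/(n+1)) = cos(π/146) = 0.9997685.
root = sin(π/146) = 0.0215161  (since 1−cos² = sin²).
ω* = 2 / (1 + 0.0215161) = 2 / 1.0215161 ≈ 1.9578742.
[ρ_SOR] ω* − 1 = 0.9578742.
m ≥ 6·ln10 / (−ln 0.9578742) = 321.001; smallest integer m = 322.

m = 322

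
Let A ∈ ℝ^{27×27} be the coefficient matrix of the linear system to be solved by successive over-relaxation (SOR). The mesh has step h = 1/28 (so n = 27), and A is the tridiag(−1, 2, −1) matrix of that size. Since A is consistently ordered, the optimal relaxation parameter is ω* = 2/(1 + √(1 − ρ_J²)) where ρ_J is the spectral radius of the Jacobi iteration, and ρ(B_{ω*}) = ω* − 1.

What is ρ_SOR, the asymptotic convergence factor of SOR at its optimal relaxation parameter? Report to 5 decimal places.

ρ_SOR = 0.79862

½·tridiag(1,0,1) at n=27: λ_k = cos(kπ/28); max |λ| at k=1 ⇒ ρ_J = cos(π/28) ≈ 0.99371.
√(1 − cos²(π/28)) = sin(π/28) ≈ 0.111964.
Then 2/(1+√(1−ρ_J²)) = 2/(1+0.111964); ω* = 2/1.111964 = 1.79862.
ρ_SOR = ω* − 1 ≈ 0.79862.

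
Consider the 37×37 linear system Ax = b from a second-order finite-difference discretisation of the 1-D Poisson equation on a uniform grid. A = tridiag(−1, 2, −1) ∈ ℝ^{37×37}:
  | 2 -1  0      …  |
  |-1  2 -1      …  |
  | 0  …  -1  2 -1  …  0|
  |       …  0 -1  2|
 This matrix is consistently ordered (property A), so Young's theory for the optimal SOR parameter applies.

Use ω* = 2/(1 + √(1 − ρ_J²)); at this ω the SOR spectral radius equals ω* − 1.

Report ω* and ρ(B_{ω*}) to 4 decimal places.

ω* = 1.8474, ρ_SOR = 0.8474

[ρ_J] n=37: ρ(B_J) = cos(π/(n+1)) = cos(π/38) = 0.9966.
√(1−ρ_J²) simplifies to sin(π/38) = 0.08258.
ω* = 2/(1 + 0.08258) = 2/1.08258 = 1.8474.
and ρ(B_{ω*}) = 1.8474 − 1 = 0.8474.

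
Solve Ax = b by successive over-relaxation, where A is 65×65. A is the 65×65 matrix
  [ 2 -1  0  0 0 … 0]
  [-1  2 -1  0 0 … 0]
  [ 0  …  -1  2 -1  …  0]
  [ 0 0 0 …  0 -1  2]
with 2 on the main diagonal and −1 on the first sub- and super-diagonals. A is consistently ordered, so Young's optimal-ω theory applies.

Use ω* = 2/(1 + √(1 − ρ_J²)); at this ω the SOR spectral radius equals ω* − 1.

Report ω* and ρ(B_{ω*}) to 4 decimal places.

B_J for the 65×65 system has eigenvalues cos(kπ/66); ρ_J = cos(π/66) = 0.9989.
root = sin(π/66) = 0.04758  (since 1−cos² = sin²).
[ω*] 2 ÷ (1 + 0.04758) = 2 ÷ 1.04758 = 1.9092.
ρ_SOR = ω* − 1 ≈ 0.9092.

ω* = 1.9092, ρ_SOR = 0.9092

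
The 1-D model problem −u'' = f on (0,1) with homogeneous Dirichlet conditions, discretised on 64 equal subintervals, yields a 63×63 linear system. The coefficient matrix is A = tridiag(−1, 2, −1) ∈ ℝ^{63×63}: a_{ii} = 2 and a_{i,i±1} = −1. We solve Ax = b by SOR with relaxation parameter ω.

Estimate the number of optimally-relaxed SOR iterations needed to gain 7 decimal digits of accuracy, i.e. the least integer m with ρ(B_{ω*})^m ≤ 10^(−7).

B_J for the 63×63 system has eigenvalues cos(kπ/64); ρ_J = cos(π/64) = 0.9987955.
√(1 − cos²(π/64)) = sin(π/64) ≈ 0.0490677.
ω* = 2 / (1 + 0.0490677) = 2 / 1.0490677 ≈ 1.9064547.
ρ_SOR = ω* − 1 ≈ 0.9064547.
m ≥ 7·ln10 / (−ln 0.9064547) = 164.112; smallest integer m = 165.

m = 165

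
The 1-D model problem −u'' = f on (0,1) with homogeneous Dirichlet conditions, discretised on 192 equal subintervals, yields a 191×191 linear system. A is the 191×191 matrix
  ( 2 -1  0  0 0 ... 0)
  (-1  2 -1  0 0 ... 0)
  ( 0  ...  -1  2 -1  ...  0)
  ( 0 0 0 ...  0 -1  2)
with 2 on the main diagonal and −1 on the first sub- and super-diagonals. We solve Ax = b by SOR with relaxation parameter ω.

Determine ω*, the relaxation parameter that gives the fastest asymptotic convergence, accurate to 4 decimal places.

[ρ_J] n=191: ρ(B_J) = cos(π/(n+1)) = cos(π/192) = 0.9999.
root = sin(π/192) = 0.01636  (since 1−cos² = sin²).
Then 2/(1+√(1−ρ_J²)) = 2/(1+0.01636); ω* = 2/1.01636 = 1.9678.
ρ_SOR = ω* − 1 = 1.9678 − 1 = 0.9678.

ω* = 1.9678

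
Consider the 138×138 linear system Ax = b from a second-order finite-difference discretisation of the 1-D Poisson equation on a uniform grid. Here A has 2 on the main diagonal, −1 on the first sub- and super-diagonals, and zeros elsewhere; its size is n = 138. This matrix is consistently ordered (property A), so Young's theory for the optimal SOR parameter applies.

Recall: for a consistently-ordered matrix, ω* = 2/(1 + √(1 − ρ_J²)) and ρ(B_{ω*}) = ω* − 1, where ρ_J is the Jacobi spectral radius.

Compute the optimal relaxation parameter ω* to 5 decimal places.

ω* = 1.95580

spectrum of D⁻¹(L+U) = {cos(kπ/139) : 1≤k≤138}; ρ_J = cos(π/139) = 0.99974.
√(1 − cos²(π/139)) = sin(π/139) ≈ 0.022599.
[ω*] 2 ÷ (1 + 0.022599) = 2 ÷ 1.022599 = 1.95580.
ρ_SOR = ω* − 1 = 1.95580 − 1 = 0.95580.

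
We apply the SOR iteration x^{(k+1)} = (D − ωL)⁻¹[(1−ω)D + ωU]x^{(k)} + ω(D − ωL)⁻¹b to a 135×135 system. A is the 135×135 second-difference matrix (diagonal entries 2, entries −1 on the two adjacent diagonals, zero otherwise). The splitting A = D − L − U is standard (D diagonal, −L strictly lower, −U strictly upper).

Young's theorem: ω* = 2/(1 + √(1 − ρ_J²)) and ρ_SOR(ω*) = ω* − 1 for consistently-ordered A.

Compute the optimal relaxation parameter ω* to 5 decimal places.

ω* = 1.95485

ρ_J = max_k |cos(kπ/136)| = cos(π/136) = 0.99973
√(1−ρ_J²) = |sin(π/136)| = 0.023098
Then 2/(1+√(1−ρ_J²)) = 2/(1+0.023098); ω* = 2/1.023098 = 1.95485.
ρ_SOR = ω* − 1 ≈ 0.95485.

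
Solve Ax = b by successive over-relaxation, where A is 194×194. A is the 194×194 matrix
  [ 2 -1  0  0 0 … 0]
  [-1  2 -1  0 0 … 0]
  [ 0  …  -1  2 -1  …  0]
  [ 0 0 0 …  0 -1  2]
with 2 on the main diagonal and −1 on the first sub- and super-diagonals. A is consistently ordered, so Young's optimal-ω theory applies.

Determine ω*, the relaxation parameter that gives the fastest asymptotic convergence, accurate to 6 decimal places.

ω* = 1.968291

[ρ_J] n=194: ρ(B_J) = cos(π/(n+1)) = cos(π/195) = 0.999870.
√(1−ρ_J²) simplifies to sin(π/195) = 0.0161100.
ω* = 2 / (1 + 0.0161100) = 2 / 1.0161100 ≈ 1.968291.
ρ_SOR = ω* − 1 = 1.968291 − 1 = 0.968291.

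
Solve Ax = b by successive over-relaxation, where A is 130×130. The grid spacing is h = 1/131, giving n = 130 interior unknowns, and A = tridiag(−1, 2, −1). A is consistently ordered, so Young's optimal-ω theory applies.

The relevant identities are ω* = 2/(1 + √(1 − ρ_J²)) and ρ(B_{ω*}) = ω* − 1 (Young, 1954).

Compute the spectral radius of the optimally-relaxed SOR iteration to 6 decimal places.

With n=130, ρ(Jacobi) = cos(π/131) = 0.999712.
1 − cos²(π/131) = sin²(π/131) ⇒ √(1−ρ_J²) = sin(π/131) = 0.0239793.
ω* = 2/(1 + 0.0239793) = 2/1.0239793 = 1.953164.
Hence ρ(B_{ω*}) = 1.953164 − 1 = 0.953164.

ρ_SOR = 0.953164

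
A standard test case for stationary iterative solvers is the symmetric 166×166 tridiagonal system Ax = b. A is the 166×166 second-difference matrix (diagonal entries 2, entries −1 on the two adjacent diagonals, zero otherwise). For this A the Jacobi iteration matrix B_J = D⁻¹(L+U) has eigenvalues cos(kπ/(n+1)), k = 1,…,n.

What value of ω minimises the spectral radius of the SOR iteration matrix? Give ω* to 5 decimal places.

ω* = 1.96307

ρ_J = max_k |cos(kπ/167)| = cos(π/167) = 0.99982
1 − cos²(π/167) = sin²(π/167) ⇒ √(1−ρ_J²) = sin(π/167) = 0.018811.
ω* = 2 / (1 + 0.018811) = 2 / 1.018811 ≈ 1.96307.
Hence ρ(B_{ω*}) = 1.96307 − 1 = 0.96307.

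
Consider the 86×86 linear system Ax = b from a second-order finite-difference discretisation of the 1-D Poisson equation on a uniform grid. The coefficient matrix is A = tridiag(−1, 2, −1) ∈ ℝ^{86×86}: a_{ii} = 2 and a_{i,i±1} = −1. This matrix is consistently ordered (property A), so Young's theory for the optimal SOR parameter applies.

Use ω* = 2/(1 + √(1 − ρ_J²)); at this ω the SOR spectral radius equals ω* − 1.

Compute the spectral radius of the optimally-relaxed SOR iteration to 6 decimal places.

ρ_SOR = 0.930311

spectrum of D⁻¹(L+U) = {cos(kπ/87) : 1≤k≤86}; ρ_J = cos(π/87) = 0.999348.
√(1−ρ_J²) = |sin(π/87)| = 0.0361024
ω* = 2/(1+0.0361024) = 1.930311
ρ_SOR = ω* − 1 ≈ 0.930311.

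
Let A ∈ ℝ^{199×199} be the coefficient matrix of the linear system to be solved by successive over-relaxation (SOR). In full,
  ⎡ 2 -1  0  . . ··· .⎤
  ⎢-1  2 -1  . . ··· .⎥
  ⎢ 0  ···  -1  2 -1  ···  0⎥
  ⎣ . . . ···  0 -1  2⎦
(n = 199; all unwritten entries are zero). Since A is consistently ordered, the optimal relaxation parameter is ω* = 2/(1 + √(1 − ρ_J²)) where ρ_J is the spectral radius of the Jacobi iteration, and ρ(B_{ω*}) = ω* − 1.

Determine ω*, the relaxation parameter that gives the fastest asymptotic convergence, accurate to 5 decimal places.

ω* = 1.96907

B_J for the 199×199 system has eigenvalues cos(kπ/200); ρ_J = cos(π/200) = 0.99988.
√(1−ρ_J²) simplifies to sin(π/200) = 0.015707.
Young: ω* = 2/(1+√(1−ρ_J²)) = 2/(1+0.015707) = 2/1.015707 = 1.96907.
ρ_SOR = ω* − 1 = 1.96907 − 1 = 0.96907.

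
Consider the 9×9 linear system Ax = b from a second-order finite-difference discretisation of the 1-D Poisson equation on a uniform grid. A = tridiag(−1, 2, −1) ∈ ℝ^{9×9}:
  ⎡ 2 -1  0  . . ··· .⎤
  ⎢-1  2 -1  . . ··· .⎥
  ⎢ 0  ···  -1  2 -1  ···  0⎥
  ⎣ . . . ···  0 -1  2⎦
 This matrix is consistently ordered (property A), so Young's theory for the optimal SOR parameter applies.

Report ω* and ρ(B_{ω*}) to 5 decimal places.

½·tridiag(1,0,1) at n=9: λ_k = cos(kπ/10); max |λ| at k=1 ⇒ ρ_J = cos(π/10) ≈ 0.95106.
root = sin(π/10) = 0.309017  (since 1−cos² = sin²).
Then 2/(1+√(1−ρ_J²)) = 2/(1+0.309017); ω* = 2/1.309017 = 1.52786.
ρ_SOR = ω* − 1 = 1.52786 − 1 = 0.52786.

ω* = 1.52786, ρ_SOR = 0.52786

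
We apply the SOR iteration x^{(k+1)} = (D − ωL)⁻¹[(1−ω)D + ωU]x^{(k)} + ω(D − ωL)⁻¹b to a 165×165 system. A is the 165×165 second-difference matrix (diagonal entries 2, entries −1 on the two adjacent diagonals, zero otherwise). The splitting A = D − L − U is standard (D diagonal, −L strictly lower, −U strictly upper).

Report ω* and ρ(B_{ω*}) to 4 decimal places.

[ρ_J] n=165: ρ(B_J) = cos(π/(n+1)) = cos(π/166) = 0.9998.
√(1 − cos²(π/166)) = sin(π/166) ≈ 0.01892.
ω* = 2 / (1 + 0.01892) = 2 / 1.01892 ≈ 1.9629.
At ω = 1.9629 every |λ(B_ω)| = ω−1, so ρ_SOR = 0.9629.

ω* = 1.9629, ρ_SOR = 0.9629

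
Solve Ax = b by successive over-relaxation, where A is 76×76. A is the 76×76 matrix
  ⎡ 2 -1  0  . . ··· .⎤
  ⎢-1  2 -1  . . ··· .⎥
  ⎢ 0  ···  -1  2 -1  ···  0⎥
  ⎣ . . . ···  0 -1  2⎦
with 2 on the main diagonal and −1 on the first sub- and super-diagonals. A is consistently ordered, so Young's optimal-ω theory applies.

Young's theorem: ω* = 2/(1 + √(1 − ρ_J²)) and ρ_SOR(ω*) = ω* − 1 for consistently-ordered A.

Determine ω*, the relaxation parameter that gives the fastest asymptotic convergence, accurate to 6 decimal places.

ω* = 1.921620

n=76: λ(B_J) = 1 − λ(A)/2 = cos(kπ/77); k=1 gives ρ_J = 0.999168.
√(1−ρ_J²) simplifies to sin(π/77) = 0.0407886.
ω* = 2/(1 + 0.0407886) = 2/1.0407886 = 1.921620.
Hence ρ(B_{ω*}) = 1.921620 − 1 = 0.921620.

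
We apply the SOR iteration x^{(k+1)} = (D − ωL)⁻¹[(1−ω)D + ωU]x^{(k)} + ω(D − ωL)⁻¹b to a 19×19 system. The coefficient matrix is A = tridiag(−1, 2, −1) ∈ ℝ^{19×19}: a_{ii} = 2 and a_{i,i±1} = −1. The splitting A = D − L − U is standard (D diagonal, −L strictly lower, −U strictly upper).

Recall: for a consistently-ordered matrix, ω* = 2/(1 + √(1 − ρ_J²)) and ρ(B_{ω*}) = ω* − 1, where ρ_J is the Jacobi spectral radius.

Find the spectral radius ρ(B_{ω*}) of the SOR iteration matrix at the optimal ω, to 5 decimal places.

n=19: λ(B_J) = 1 − λ(A)/2 = cos(kπ/20); k=1 gives ρ_J = 0.98769.
√(1−ρ_J²) = |sin(π/20)| = 0.156434
ω* = 2/(1 + 0.156434) = 2/1.156434 = 1.72945.
Hence ρ(B_{ω*}) = 1.72945 − 1 = 0.72945.

ρ_SOR = 0.72945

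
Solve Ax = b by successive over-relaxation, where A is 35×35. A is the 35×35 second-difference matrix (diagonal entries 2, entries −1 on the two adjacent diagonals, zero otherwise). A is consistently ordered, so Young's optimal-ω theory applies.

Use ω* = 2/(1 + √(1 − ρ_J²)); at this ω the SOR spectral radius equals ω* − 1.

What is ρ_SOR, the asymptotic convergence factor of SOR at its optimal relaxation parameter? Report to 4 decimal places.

ρ_SOR = 0.8397

ρ_J = max_k |cos(kπ/36)| = cos(π/36) = 0.9962
√(1−ρ_J²) simplifies to sin(π/36) = 0.08716.
ω* = 2/(1 + 0.08716) = 2/1.08716 = 1.8397.
Hence ρ(B_{ω*}) = 1.8397 − 1 = 0.8397.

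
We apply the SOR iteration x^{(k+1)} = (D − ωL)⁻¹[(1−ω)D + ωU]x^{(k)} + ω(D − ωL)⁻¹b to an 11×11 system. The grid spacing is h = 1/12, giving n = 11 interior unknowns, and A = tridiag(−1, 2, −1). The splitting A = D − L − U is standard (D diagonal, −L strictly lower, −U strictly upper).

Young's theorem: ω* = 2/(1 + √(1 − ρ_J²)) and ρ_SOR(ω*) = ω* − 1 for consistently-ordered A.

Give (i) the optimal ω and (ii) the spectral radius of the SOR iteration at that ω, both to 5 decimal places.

ω* = 1.58879, ρ_SOR = 0.58879

With n=11, ρ(Jacobi) = cos(π/12) = 0.96593.
1 − cos²(π/12) = sin²(π/12) ⇒ √(1−ρ_J²) = sin(π/12) = 0.258819.
ω* = 2/(1+0.258819) = 1.58879
ρ_SOR = ω* − 1 = 1.58879 − 1 = 0.58879.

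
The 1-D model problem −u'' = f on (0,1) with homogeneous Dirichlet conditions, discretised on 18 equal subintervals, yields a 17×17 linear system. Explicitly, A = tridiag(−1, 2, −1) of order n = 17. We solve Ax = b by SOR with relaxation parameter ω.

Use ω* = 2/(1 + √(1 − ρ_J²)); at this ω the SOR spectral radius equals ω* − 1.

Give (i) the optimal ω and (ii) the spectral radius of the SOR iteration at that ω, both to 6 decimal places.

ω* = 1.704088, ρ_SOR = 0.704088

[ρ_J] n=17: ρ(B_J) = cos(π/(n+1)) = cos(π/18) = 0.984808.
√(1−ρ_J²) = |sin(π/18)| = 0.1736482
ω* = 2 / (1 + 0.1736482) = 2 / 1.1736482 ≈ 1.704088.
[ρ_SOR] ω* − 1 = 0.704088.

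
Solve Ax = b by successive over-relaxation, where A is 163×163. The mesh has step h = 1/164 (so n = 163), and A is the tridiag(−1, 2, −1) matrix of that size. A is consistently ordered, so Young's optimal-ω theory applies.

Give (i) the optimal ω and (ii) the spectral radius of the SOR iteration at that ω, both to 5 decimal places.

ω* = 1.96241, ρ_SOR = 0.96241

[ρ_J] n=163: ρ(B_J) = cos(π/(n+1)) = cos(π/164) = 0.99982.
1 − cos²(π/164) = sin²(π/164) ⇒ √(1−ρ_J²) = sin(π/164) = 0.019155.
ω* = 2/(1 + 0.019155) = 2/1.019155 = 1.96241.
ρ(B_{ω*}) = ω*−1 = 0.96241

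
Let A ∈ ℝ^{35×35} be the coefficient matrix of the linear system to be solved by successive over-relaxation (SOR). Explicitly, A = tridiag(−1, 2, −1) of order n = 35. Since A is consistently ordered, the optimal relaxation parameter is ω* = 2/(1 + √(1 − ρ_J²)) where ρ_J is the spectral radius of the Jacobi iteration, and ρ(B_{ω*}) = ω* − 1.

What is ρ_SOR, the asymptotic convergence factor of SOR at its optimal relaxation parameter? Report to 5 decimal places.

ρ_J = max_k |cos(kπ/36)| = cos(π/36) = 0.99619
√(1−ρ_J²) = |sin(π/36)| = 0.087156
ω* = 2/(1+0.087156) = 1.83966
At ω = 1.83966 every |λ(B_ω)| = ω−1, so ρ_SOR = 0.83966.

ρ_SOR = 0.83966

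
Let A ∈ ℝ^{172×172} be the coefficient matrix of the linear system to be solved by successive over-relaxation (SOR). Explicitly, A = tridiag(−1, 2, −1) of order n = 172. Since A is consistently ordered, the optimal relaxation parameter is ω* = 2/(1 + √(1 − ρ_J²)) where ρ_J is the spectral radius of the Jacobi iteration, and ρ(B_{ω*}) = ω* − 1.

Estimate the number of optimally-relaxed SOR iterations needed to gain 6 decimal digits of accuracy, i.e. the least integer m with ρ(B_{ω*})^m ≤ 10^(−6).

ρ_J = max_k |cos(kπ/173)| = cos(π/173) = 0.9998351
√(1 − cos²(π/173)) = sin(π/173) ≈ 0.0181585.
ω* = 2 / (1 + 0.0181585) = 2 / 1.0181585 ≈ 1.9643307.
ρ_SOR = ω* − 1 = 1.9643307 − 1 = 0.9643307.
6·ln10 = 13.8155; −ln(0.9643307) = 0.036321; m = ⌈13.8155/0.036321⌉ = ⌈380.372⌉ = 381.

m = 381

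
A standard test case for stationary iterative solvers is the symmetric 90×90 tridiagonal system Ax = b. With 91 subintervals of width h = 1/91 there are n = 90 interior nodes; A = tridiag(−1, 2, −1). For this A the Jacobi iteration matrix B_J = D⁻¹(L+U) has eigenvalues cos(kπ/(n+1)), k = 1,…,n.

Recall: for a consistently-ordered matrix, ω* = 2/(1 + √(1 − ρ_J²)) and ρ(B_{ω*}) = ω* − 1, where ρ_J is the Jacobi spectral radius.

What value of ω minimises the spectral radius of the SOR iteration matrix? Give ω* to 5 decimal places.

n=90: λ(B_J) = 1 − λ(A)/2 = cos(kπ/91); k=1 gives ρ_J = 0.99940.
√(1−ρ_J²) = |sin(π/91)| = 0.034516
Young: ω* = 2/(1+√(1−ρ_J²)) = 2/(1+0.034516) = 2/1.034516 = 1.93327.
At ω = 1.93327 every |λ(B_ω)| = ω−1, so ρ_SOR = 0.93327.

ω* = 1.93327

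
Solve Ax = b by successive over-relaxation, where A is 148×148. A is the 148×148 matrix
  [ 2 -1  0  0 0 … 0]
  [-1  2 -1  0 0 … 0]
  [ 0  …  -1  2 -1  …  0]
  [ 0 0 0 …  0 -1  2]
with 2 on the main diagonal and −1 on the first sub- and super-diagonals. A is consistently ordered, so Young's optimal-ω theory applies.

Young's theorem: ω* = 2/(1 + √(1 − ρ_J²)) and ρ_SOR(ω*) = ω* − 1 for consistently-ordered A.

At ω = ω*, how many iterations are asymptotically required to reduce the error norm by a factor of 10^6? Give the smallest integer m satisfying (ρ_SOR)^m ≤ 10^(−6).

ρ_J = max_k |cos(kπ/149)| = cos(π/149) = 0.9997777
1 − cos²(π/149) = sin²(π/149) ⇒ √(1−ρ_J²) = sin(π/149) = 0.0210830.
Then 2/(1+√(1−ρ_J²)) = 2/(1+0.0210830); ω* = 2/1.0210830 = 1.9587046.
ρ_SOR = ω* − 1 = 1.9587046 − 1 = 0.9587046.
ρ_SOR^m ≤ 10^(−6) ⇔ m ≥ 6·ln10/(−ln 0.9587046) = 13.8155/0.0421723 = 327.597; m = ⌈327.597⌉ = 328.

m = 328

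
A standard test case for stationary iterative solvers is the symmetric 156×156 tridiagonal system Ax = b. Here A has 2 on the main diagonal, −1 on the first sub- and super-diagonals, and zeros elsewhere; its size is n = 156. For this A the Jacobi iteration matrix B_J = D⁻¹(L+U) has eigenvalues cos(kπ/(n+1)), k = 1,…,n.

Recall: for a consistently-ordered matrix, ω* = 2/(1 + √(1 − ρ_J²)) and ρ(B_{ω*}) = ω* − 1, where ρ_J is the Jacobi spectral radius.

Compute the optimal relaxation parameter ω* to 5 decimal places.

½·tridiag(1,0,1) at n=156: λ_k = cos(kπ/157); max |λ| at k=1 ⇒ ρ_J = cos(π/157) ≈ 0.99980.
√(1−ρ_J²) = |sin(π/157)| = 0.020009
Then 2/(1+√(1−ρ_J²)) = 2/(1+0.020009); ω* = 2/1.020009 = 1.96077.
ρ_SOR = ω* − 1 ≈ 0.96077.

ω* = 1.96077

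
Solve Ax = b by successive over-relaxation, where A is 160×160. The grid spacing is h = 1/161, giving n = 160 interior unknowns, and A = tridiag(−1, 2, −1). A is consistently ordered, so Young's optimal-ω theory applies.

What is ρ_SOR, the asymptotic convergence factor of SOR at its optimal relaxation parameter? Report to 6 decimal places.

ρ_SOR = 0.961723

n=160: λ(B_J) = 1 − λ(A)/2 = cos(kπ/161); k=1 gives ρ_J = 0.999810.
√(1−ρ_J²) = |sin(π/161)| = 0.0195118
Then 2/(1+√(1−ρ_J²)) = 2/(1+0.0195118); ω* = 2/1.0195118 = 1.961723.
At ω = 1.961723 every |λ(B_ω)| = ω−1, so ρ_SOR = 0.961723.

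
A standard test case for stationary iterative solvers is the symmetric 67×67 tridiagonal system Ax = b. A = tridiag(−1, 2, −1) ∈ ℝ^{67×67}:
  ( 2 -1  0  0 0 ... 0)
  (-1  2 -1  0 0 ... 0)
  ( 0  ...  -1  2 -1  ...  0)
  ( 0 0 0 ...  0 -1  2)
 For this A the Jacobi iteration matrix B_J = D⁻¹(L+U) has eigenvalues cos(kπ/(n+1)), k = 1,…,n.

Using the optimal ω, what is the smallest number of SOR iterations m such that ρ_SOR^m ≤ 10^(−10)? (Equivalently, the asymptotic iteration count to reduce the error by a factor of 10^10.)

m = 250

[ρ_J] n=67: ρ(B_J) = cos(π/(n+1)) = cos(π/68) = 0.9989330.
√(1 − cos²(π/68)) = sin(π/68) ≈ 0.0461835.
ω* = 2/(1+0.0461835) = 1.9117105
[ρ_SOR] ω* − 1 = 0.9117105.
For 10 digits: m = 10·ln10 / (−ln 0.9117105) = 23.0259/0.0924328 = 249.110; round up → m = 250.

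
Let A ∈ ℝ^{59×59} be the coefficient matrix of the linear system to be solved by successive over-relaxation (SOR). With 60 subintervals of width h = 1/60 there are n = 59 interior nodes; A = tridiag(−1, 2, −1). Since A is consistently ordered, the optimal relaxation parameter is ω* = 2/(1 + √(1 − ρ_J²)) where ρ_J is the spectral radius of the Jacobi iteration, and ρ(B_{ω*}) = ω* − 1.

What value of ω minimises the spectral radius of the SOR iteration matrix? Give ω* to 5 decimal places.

½·tridiag(1,0,1) at n=59: λ_k = cos(kπ/60); max |λ| at k=1 ⇒ ρ_J = cos(π/60) ≈ 0.99863.
√(1−ρ_J²) simplifies to sin(π/60) = 0.052336.
ω* = 2/(1 + 0.052336) = 2/1.052336 = 1.90053.
ρ_SOR = ω* − 1 = 1.90053 − 1 = 0.90053.

ω* = 1.90053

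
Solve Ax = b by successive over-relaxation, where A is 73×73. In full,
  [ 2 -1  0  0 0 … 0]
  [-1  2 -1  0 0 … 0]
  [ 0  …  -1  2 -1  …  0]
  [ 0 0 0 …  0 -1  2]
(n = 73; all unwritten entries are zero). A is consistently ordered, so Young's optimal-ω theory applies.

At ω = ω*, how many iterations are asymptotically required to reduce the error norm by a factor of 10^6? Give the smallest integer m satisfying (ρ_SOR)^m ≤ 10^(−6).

½·tridiag(1,0,1) at n=73: λ_k = cos(kπ/74); max |λ| at k=1 ⇒ ρ_J = cos(π/74) ≈ 0.9990990.
root = sin(π/74) = 0.0424412  (since 1−cos² = sin²).
[ω*] 2 ÷ (1 + 0.0424412) = 2 ÷ 1.0424412 = 1.9185734.
and ρ(B_{ω*}) = 1.9185734 − 1 = 0.9185734.
(0.9185734)^m ≤ 10^{−6}  ⇒  m·ln(0.9185734) ≤ −6·ln10  ⇒  m ≥ 162.663  ⇒  m = 163

m = 163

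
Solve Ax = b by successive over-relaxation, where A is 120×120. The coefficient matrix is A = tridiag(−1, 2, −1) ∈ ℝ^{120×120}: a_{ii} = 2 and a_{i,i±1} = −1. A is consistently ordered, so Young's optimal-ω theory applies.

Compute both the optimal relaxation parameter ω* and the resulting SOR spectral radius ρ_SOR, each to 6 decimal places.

ω* = 1.949392, ρ_SOR = 0.949392

B_J for the 120×120 system has eigenvalues cos(kπ/121); ρ_J = cos(π/121) = 0.999663.
√(1 − cos²(π/121)) = sin(π/121) ≈ 0.0259607.
Then 2/(1+√(1−ρ_J²)) = 2/(1+0.0259607); ω* = 2/1.0259607 = 1.949392.
[ρ_SOR] ω* − 1 = 0.949392.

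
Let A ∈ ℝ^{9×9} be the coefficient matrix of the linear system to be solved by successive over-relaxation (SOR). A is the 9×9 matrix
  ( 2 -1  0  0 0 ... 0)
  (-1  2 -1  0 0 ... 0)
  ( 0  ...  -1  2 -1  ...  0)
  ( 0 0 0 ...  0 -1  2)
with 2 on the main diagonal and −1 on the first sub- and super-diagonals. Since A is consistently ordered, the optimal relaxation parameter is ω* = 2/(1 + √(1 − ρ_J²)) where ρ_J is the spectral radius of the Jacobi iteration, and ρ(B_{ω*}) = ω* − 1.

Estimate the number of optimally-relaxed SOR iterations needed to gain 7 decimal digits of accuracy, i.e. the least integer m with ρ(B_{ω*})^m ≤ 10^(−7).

½·tridiag(1,0,1) at n=9: λ_k = cos(kπ/10); max |λ| at k=1 ⇒ ρ_J = cos(π/10) ≈ 0.9510565.
√(1−ρ_J²) simplifies to sin(π/10) = 0.3090170.
ω* = 2/(1+0.3090170) = 1.5278640
ρ_SOR = ω* − 1 ≈ 0.5278640.
m ≥ 7·ln10 / (−ln 0.5278640) = 25.227; smallest integer m = 26.

m = 26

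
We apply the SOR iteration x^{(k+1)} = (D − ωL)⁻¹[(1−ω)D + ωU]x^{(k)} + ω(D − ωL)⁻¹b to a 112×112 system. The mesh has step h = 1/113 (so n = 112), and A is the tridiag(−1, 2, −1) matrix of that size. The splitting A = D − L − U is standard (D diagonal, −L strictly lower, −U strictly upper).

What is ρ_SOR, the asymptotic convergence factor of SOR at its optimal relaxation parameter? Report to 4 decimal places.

spectrum of D⁻¹(L+U) = {cos(kπ/113) : 1≤k≤112}; ρ_J = cos(π/113) = 0.9996.
√(1−ρ_J²) simplifies to sin(π/113) = 0.02780.
So ω* = 2/1.02780 = 1.9459 (Young).
[ρ_SOR] ω* − 1 = 0.9459.

ρ_SOR = 0.9459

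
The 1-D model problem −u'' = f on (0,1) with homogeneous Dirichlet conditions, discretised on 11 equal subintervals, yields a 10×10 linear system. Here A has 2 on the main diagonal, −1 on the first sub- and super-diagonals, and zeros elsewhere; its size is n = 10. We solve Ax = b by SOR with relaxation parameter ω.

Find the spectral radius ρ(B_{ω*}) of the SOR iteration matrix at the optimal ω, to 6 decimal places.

ρ_SOR = 0.560388

[ρ_J] n=10: ρ(B_J) = cos(π/(n+1)) = cos(π/11) = 0.959493.
√(1−ρ_J²) = |sin(π/11)| = 0.2817326
ω* = 2/(1+0.2817326) = 1.560388
and ρ(B_{ω*}) = 1.560388 − 1 = 0.560388.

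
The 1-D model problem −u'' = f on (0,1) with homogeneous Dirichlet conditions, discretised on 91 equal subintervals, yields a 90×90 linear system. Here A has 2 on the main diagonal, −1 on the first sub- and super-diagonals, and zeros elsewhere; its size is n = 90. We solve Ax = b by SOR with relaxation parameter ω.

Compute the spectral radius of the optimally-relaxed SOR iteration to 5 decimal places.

spectrum of D⁻¹(L+U) = {cos(kπ/91) : 1≤k≤90}; ρ_J = cos(π/91) = 0.99940.
√(1−ρ_J²) simplifies to sin(π/91) = 0.034516.
Then 2/(1+√(1−ρ_J²)) = 2/(1+0.034516); ω* = 2/1.034516 = 1.93327.
ρ_SOR = ω* − 1 ≈ 0.93327.

ρ_SOR = 0.93327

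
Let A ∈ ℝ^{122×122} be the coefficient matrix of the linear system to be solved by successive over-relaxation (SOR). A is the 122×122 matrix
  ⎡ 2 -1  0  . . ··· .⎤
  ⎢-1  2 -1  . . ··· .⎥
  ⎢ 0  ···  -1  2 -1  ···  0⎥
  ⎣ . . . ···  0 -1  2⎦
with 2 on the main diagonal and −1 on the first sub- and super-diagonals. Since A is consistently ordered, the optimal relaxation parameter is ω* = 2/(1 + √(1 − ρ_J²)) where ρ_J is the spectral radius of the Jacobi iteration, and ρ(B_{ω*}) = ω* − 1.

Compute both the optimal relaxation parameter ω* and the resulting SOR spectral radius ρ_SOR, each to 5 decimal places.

ω* = 1.95019, ρ_SOR = 0.95019

ρ_J = max_k |cos(kπ/123)| = cos(π/123) = 0.99967
√(1 − cos²(π/123)) = sin(π/123) ≈ 0.025539.
Young: ω* = 2/(1+√(1−ρ_J²)) = 2/(1+0.025539) = 2/1.025539 = 1.95019.
and ρ(B_{ω*}) = 1.95019 − 1 = 0.95019.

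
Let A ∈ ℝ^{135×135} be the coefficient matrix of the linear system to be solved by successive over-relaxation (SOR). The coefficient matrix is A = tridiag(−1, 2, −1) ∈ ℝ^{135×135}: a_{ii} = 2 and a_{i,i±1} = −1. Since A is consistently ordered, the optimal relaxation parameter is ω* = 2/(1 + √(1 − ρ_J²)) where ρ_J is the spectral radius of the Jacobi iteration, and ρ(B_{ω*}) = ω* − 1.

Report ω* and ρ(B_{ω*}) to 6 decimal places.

B_J for the 135×135 system has eigenvalues cos(kπ/136); ρ_J = cos(π/136) = 0.999733.
√(1−ρ_J²) simplifies to sin(π/136) = 0.0230979.
ω* = 2 / (1 + 0.0230979) = 2 / 1.0230979 ≈ 1.954847.
and ρ(B_{ω*}) = 1.954847 − 1 = 0.954847.

ω* = 1.954847, ρ_SOR = 0.954847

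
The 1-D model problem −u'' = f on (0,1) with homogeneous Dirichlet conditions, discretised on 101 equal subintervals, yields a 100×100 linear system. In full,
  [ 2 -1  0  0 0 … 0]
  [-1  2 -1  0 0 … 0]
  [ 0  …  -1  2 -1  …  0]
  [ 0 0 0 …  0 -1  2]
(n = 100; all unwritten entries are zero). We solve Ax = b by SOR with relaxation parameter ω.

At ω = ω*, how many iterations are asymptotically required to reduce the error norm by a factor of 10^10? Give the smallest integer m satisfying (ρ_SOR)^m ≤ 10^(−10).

m = 371

With n=100, ρ(Jacobi) = cos(π/101) = 0.9995163.
√(1−ρ_J²) simplifies to sin(π/101) = 0.0310999.
Then 2/(1+√(1−ρ_J²)) = 2/(1+0.0310999); ω* = 2/1.0310999 = 1.9396763.
ρ(B_{ω*}) = ω*−1 = 0.9396763
10·ln10 = 23.0259; −ln(0.9396763) = 0.0622198; m = ⌈23.0259/0.0622198⌉ = ⌈370.074⌉ = 371.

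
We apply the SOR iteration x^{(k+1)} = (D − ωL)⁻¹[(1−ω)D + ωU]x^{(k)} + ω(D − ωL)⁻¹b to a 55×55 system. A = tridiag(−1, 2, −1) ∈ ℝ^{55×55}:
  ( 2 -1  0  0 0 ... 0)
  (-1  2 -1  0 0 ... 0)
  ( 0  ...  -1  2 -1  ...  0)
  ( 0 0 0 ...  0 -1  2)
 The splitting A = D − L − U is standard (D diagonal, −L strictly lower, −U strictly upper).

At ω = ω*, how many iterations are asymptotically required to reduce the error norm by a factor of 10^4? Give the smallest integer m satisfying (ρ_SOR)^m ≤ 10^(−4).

B_J for the 55×55 system has eigenvalues cos(kπ/56); ρ_J = cos(π/56) = 0.9984268.
√(1−ρ_J²) = |sin(π/56)| = 0.0560704
[ω*] 2 ÷ (1 + 0.0560704) = 2 ÷ 1.0560704 = 1.8938131.
ρ(B_{ω*}) = ω*−1 = 0.8938131
For 4 digits: m = 4·ln10 / (−ln 0.8938131) = 9.21034/0.112259 = 82.045; round up → m = 83.

m = 83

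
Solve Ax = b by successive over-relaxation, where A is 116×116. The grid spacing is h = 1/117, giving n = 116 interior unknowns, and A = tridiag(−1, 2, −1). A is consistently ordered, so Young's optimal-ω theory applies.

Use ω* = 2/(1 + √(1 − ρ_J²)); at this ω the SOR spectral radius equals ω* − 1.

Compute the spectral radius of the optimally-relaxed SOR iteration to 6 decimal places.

ρ_J = max_k |cos(kπ/117)| = cos(π/117) = 0.999640
√(1 − cos²(π/117)) = sin(π/117) ≈ 0.0268480.
ω* = 2 / (1 + 0.0268480) = 2 / 1.0268480 ≈ 1.947708.
Hence ρ(B_{ω*}) = 1.947708 − 1 = 0.947708.

ρ_SOR = 0.947708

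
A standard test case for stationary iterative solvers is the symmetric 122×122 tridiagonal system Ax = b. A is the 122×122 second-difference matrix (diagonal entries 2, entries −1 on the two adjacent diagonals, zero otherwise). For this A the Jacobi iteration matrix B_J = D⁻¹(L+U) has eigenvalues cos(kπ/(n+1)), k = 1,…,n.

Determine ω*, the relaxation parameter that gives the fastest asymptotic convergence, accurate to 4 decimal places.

ω* = 1.9502

spectrum of D⁻¹(L+U) = {cos(kπ/123) : 1≤k≤122}; ρ_J = cos(π/123) = 0.9997.
1 − cos²(π/123) = sin²(π/123) ⇒ √(1−ρ_J²) = sin(π/123) = 0.02554.
So ω* = 2/1.02554 = 1.9502 (Young).
ρ_SOR = ω* − 1 = 1.9502 − 1 = 0.9502.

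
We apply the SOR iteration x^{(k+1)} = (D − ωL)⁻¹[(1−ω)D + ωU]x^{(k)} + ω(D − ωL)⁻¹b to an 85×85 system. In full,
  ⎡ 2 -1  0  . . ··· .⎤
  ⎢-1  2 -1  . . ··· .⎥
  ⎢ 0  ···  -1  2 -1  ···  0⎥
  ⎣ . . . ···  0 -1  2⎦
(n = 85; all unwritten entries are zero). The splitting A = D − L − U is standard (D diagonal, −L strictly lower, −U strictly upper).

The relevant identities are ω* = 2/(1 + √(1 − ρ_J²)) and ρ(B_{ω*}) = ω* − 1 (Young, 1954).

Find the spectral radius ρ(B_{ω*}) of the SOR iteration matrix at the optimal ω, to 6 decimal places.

½·tridiag(1,0,1) at n=85: λ_k = cos(kπ/86); max |λ| at k=1 ⇒ ρ_J = cos(π/86) ≈ 0.999333.
√(1−ρ_J²) = |sin(π/86)| = 0.0365220
ω* = 2/(1+0.0365220) = 1.929530
ρ_SOR = ω* − 1 ≈ 0.929530.

ρ_SOR = 0.929530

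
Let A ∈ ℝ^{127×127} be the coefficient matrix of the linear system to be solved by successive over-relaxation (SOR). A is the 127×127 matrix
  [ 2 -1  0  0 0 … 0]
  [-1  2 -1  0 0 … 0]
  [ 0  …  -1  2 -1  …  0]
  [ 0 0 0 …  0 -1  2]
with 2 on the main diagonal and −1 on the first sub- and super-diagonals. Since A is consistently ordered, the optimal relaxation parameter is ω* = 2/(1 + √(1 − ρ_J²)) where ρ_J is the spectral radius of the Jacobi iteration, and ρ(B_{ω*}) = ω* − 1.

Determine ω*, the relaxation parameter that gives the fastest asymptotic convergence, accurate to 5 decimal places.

With n=127, ρ(Jacobi) = cos(π/128) = 0.99970.
1 − cos²(π/128) = sin²(π/128) ⇒ √(1−ρ_J²) = sin(π/128) = 0.024541.
Young: ω* = 2/(1+√(1−ρ_J²)) = 2/(1+0.024541) = 2/1.024541 = 1.95209.
and ρ(B_{ω*}) = 1.95209 − 1 = 0.95209.

ω* = 1.95209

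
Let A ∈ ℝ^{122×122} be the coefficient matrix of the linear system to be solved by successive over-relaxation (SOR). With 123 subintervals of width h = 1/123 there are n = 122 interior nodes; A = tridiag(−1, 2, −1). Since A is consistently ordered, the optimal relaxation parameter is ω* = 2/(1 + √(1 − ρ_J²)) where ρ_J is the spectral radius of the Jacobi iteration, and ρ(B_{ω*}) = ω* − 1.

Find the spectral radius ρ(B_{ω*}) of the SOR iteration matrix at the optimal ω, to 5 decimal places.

ρ_SOR = 0.95019

spectrum of D⁻¹(L+U) = {cos(kπ/123) : 1≤k≤122}; ρ_J = cos(π/123) = 0.99967.
√(1−ρ_J²) simplifies to sin(π/123) = 0.025539.
ω* = 2 / (1 + 0.025539) = 2 / 1.025539 ≈ 1.95019.
ρ_SOR = ω* − 1 ≈ 0.95019.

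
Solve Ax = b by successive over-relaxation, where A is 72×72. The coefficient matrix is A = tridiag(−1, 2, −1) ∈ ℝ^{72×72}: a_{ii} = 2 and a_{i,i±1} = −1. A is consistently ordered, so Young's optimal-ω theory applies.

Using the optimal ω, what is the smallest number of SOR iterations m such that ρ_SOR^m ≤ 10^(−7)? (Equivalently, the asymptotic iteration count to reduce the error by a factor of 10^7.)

m = 188

n=72: λ(B_J) = 1 − λ(A)/2 = cos(kπ/73); k=1 gives ρ_J = 0.9990741.
1 − cos²(π/73) = sin²(π/73) ⇒ √(1−ρ_J²) = sin(π/73) = 0.0430222.
ω* = 2/(1 + 0.0430222) = 2/1.0430222 = 1.9175047.
ρ(B_{ω*}) = ω*−1 = 0.9175047
For 7 digits: m = 7·ln10 / (−ln 0.9175047) = 16.1181/0.0860976 = 187.207; round up → m = 188.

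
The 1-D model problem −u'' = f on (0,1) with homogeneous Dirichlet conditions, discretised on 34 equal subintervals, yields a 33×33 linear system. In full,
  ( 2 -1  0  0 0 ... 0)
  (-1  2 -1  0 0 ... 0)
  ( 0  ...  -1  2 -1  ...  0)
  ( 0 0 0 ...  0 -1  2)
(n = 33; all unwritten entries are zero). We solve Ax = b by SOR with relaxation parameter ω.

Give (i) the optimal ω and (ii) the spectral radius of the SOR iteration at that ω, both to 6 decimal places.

With n=33, ρ(Jacobi) = cos(π/34) = 0.995734.
√(1−ρ_J²) = |sin(π/34)| = 0.0922684
ω* = 2/(1+0.0922684) = 1.831052
At ω = 1.831052 every |λ(B_ω)| = ω−1, so ρ_SOR = 0.831052.

ω* = 1.831052, ρ_SOR = 0.831052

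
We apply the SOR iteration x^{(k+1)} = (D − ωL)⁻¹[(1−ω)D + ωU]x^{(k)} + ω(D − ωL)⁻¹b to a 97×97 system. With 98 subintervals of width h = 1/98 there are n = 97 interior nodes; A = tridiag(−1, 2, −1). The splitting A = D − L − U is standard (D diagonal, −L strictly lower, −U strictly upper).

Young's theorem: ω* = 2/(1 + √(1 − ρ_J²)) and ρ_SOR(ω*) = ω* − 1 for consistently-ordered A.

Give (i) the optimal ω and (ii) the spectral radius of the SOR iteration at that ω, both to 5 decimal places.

ω* = 1.93789, ρ_SOR = 0.93789

spectrum of D⁻¹(L+U) = {cos(kπ/98) : 1≤k≤97}; ρ_J = cos(π/98) = 0.99949.
√(1 − cos²(π/98)) = sin(π/98) ≈ 0.032052.
Young: ω* = 2/(1+√(1−ρ_J²)) = 2/(1+0.032052) = 2/1.032052 = 1.93789.
[ρ_SOR] ω* − 1 = 0.93789.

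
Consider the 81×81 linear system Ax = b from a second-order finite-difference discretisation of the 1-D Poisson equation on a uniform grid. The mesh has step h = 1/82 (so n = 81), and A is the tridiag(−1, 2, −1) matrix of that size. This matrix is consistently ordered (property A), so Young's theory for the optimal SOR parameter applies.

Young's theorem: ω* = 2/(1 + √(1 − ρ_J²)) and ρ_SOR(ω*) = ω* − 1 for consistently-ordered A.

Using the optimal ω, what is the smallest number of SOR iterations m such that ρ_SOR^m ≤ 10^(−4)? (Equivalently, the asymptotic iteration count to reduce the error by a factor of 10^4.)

m = 121

[ρ_J] n=81: ρ(B_J) = cos(π/(n+1)) = cos(π/82) = 0.9992662.
root = sin(π/82) = 0.0383027  (since 1−cos² = sin²).
ω* = 2/(1 + 0.0383027) = 2/1.0383027 = 1.9262206.
At ω = 1.9262206 every |λ(B_ω)| = ω−1, so ρ_SOR = 0.9262206.
Need (0.9262206)^m ≤ 10^(−4): m ≥ 4·ln10/|ln 0.9262206| = 9.21034/0.0766428 = 120.172 ⇒ m = 121.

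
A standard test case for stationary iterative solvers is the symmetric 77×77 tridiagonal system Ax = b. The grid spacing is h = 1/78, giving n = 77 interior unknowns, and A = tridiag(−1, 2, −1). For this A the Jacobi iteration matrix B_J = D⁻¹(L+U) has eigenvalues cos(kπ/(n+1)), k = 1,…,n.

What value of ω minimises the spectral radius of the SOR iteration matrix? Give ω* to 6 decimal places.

[ρ_J] n=77: ρ(B_J) = cos(π/(n+1)) = cos(π/78) = 0.999189.
√(1−ρ_J²) = |sin(π/78)| = 0.0402659
ω* = 2/(1 + 0.0402659) = 2/1.0402659 = 1.922585.
ρ(B_{ω*}) = ω*−1 = 0.922585

ω* = 1.922585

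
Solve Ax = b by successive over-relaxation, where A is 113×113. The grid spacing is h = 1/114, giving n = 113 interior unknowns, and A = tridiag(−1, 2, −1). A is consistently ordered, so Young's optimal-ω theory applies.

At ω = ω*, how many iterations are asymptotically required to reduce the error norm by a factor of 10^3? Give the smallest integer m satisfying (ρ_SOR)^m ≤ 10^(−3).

m = 126

[ρ_J] n=113: ρ(B_J) = cos(π/(n+1)) = cos(π/114) = 0.9996203.
1 − cos²(π/114) = sin²(π/114) ⇒ √(1−ρ_J²) = sin(π/114) = 0.0275543.
So ω* = 2/1.0275543 = 1.9463692 (Young).
Hence ρ(B_{ω*}) = 1.9463692 − 1 = 0.9463692.
3·ln10 = 6.90776; −ln(0.9463692) = 0.0551225; m = ⌈6.90776/0.0551225⌉ = ⌈125.317⌉ = 126.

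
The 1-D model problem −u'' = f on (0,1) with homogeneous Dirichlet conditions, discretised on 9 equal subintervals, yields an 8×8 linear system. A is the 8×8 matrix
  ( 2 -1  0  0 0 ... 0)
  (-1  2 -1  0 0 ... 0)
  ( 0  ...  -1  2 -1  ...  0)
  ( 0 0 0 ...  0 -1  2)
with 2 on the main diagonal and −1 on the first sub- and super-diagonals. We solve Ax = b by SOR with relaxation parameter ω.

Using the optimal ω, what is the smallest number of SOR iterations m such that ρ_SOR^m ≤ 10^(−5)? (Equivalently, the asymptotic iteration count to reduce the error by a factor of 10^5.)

m = 17

ρ_J = max_k |cos(kπ/9)| = cos(π/9) = 0.9396926
1 − cos²(π/9) = sin²(π/9) ⇒ √(1−ρ_J²) = sin(π/9) = 0.3420201.
[ω*] 2 ÷ (1 + 0.3420201) = 2 ÷ 1.3420201 = 1.4902906.
Hence ρ(B_{ω*}) = 1.4902906 − 1 = 0.4902906.
m ≥ 5·ln10 / (−ln 0.4902906) = 16.153; smallest integer m = 17.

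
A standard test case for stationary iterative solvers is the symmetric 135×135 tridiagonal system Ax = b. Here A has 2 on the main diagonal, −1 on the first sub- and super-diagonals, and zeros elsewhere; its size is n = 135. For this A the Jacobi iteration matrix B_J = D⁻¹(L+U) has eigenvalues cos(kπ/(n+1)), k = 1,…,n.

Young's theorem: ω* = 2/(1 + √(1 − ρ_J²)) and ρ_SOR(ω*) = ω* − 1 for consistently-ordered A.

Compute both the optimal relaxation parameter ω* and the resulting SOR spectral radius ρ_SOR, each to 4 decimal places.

n=135: λ(B_J) = 1 − λ(A)/2 = cos(kπ/136); k=1 gives ρ_J = 0.9997.
1 − cos²(π/136) = sin²(π/136) ⇒ √(1−ρ_J²) = sin(π/136) = 0.02310.
So ω* = 2/1.02310 = 1.9548 (Young).
ρ(B_{ω*}) = ω*−1 = 0.9548

ω* = 1.9548, ρ_SOR = 0.9548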